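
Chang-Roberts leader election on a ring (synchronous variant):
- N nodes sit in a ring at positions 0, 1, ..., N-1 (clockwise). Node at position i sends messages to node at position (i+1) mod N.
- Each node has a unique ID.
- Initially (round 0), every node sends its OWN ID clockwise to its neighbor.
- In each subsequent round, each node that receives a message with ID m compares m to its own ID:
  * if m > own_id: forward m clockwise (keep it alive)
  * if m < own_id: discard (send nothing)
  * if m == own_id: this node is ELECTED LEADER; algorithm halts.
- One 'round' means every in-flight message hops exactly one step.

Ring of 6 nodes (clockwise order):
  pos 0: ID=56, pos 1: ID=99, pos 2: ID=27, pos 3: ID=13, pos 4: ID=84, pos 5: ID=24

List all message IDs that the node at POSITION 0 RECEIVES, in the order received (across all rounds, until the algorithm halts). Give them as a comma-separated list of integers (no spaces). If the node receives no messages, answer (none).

Answer: 24,84,99

Derivation:
Round 1: pos1(id99) recv 56: drop; pos2(id27) recv 99: fwd; pos3(id13) recv 27: fwd; pos4(id84) recv 13: drop; pos5(id24) recv 84: fwd; pos0(id56) recv 24: drop
Round 2: pos3(id13) recv 99: fwd; pos4(id84) recv 27: drop; pos0(id56) recv 84: fwd
Round 3: pos4(id84) recv 99: fwd; pos1(id99) recv 84: drop
Round 4: pos5(id24) recv 99: fwd
Round 5: pos0(id56) recv 99: fwd
Round 6: pos1(id99) recv 99: ELECTED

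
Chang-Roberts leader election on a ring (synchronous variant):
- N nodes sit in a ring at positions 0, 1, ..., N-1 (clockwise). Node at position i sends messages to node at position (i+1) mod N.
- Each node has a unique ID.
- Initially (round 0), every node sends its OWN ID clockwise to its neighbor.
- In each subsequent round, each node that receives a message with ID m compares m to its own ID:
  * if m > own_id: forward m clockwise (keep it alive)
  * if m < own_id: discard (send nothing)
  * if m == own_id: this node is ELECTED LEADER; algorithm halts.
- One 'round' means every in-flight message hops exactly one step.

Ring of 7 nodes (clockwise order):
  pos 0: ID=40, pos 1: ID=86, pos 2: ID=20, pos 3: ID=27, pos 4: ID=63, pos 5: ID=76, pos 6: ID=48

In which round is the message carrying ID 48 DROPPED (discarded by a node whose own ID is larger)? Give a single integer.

Round 1: pos1(id86) recv 40: drop; pos2(id20) recv 86: fwd; pos3(id27) recv 20: drop; pos4(id63) recv 27: drop; pos5(id76) recv 63: drop; pos6(id48) recv 76: fwd; pos0(id40) recv 48: fwd
Round 2: pos3(id27) recv 86: fwd; pos0(id40) recv 76: fwd; pos1(id86) recv 48: drop
Round 3: pos4(id63) recv 86: fwd; pos1(id86) recv 76: drop
Round 4: pos5(id76) recv 86: fwd
Round 5: pos6(id48) recv 86: fwd
Round 6: pos0(id40) recv 86: fwd
Round 7: pos1(id86) recv 86: ELECTED
Message ID 48 originates at pos 6; dropped at pos 1 in round 2

Answer: 2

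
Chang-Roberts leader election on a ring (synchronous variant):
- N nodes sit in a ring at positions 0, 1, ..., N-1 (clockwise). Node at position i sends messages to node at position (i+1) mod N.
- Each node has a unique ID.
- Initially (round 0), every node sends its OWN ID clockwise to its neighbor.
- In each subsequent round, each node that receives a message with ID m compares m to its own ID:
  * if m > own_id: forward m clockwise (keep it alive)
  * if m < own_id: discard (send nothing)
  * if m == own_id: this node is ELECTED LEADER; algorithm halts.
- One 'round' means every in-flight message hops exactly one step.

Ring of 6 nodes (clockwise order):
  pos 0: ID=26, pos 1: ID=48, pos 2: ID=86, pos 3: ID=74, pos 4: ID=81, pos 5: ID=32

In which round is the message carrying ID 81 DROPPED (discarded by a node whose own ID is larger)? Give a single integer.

Answer: 4

Derivation:
Round 1: pos1(id48) recv 26: drop; pos2(id86) recv 48: drop; pos3(id74) recv 86: fwd; pos4(id81) recv 74: drop; pos5(id32) recv 81: fwd; pos0(id26) recv 32: fwd
Round 2: pos4(id81) recv 86: fwd; pos0(id26) recv 81: fwd; pos1(id48) recv 32: drop
Round 3: pos5(id32) recv 86: fwd; pos1(id48) recv 81: fwd
Round 4: pos0(id26) recv 86: fwd; pos2(id86) recv 81: drop
Round 5: pos1(id48) recv 86: fwd
Round 6: pos2(id86) recv 86: ELECTED
Message ID 81 originates at pos 4; dropped at pos 2 in round 4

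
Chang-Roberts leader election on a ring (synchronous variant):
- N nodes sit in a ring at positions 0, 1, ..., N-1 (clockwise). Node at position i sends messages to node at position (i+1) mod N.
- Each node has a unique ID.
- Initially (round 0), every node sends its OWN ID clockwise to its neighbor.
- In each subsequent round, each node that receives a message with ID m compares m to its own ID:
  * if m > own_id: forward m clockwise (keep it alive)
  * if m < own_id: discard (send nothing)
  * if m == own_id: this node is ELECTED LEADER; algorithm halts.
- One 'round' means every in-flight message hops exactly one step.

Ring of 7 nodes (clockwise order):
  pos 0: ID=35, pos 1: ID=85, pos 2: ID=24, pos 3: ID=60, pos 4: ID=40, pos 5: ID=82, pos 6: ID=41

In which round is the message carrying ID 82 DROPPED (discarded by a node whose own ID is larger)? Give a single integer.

Round 1: pos1(id85) recv 35: drop; pos2(id24) recv 85: fwd; pos3(id60) recv 24: drop; pos4(id40) recv 60: fwd; pos5(id82) recv 40: drop; pos6(id41) recv 82: fwd; pos0(id35) recv 41: fwd
Round 2: pos3(id60) recv 85: fwd; pos5(id82) recv 60: drop; pos0(id35) recv 82: fwd; pos1(id85) recv 41: drop
Round 3: pos4(id40) recv 85: fwd; pos1(id85) recv 82: drop
Round 4: pos5(id82) recv 85: fwd
Round 5: pos6(id41) recv 85: fwd
Round 6: pos0(id35) recv 85: fwd
Round 7: pos1(id85) recv 85: ELECTED
Message ID 82 originates at pos 5; dropped at pos 1 in round 3

Answer: 3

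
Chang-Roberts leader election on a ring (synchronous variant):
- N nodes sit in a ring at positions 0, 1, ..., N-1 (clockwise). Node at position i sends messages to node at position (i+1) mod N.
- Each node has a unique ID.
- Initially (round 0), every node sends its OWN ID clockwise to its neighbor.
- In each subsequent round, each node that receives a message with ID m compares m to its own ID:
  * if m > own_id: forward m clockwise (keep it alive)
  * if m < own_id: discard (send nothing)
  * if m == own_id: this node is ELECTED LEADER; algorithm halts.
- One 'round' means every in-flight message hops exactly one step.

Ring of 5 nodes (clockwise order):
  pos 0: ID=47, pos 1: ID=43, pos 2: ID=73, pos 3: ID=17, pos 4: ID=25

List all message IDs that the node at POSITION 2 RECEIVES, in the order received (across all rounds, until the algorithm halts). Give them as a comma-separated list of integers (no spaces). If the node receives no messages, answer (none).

Answer: 43,47,73

Derivation:
Round 1: pos1(id43) recv 47: fwd; pos2(id73) recv 43: drop; pos3(id17) recv 73: fwd; pos4(id25) recv 17: drop; pos0(id47) recv 25: drop
Round 2: pos2(id73) recv 47: drop; pos4(id25) recv 73: fwd
Round 3: pos0(id47) recv 73: fwd
Round 4: pos1(id43) recv 73: fwd
Round 5: pos2(id73) recv 73: ELECTED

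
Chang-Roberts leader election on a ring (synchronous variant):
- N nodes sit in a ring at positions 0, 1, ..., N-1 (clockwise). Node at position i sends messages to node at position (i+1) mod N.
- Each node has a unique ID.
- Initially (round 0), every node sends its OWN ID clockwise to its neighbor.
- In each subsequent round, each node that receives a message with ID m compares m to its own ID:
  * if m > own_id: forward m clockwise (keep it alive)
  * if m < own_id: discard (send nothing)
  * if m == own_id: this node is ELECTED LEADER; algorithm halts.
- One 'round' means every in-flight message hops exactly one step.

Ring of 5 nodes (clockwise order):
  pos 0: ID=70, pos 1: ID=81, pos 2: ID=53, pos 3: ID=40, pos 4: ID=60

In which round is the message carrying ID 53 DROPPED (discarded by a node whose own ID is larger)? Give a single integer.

Round 1: pos1(id81) recv 70: drop; pos2(id53) recv 81: fwd; pos3(id40) recv 53: fwd; pos4(id60) recv 40: drop; pos0(id70) recv 60: drop
Round 2: pos3(id40) recv 81: fwd; pos4(id60) recv 53: drop
Round 3: pos4(id60) recv 81: fwd
Round 4: pos0(id70) recv 81: fwd
Round 5: pos1(id81) recv 81: ELECTED
Message ID 53 originates at pos 2; dropped at pos 4 in round 2

Answer: 2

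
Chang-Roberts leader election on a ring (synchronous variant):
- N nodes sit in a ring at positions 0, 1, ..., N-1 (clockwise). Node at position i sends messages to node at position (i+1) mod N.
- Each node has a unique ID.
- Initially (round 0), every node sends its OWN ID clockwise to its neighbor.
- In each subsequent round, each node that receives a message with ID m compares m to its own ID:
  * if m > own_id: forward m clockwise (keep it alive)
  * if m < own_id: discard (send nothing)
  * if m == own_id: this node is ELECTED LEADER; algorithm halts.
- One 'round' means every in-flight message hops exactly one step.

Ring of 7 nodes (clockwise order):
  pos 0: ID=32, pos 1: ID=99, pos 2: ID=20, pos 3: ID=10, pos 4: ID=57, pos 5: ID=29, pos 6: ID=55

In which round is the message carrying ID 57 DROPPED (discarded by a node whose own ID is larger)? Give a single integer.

Round 1: pos1(id99) recv 32: drop; pos2(id20) recv 99: fwd; pos3(id10) recv 20: fwd; pos4(id57) recv 10: drop; pos5(id29) recv 57: fwd; pos6(id55) recv 29: drop; pos0(id32) recv 55: fwd
Round 2: pos3(id10) recv 99: fwd; pos4(id57) recv 20: drop; pos6(id55) recv 57: fwd; pos1(id99) recv 55: drop
Round 3: pos4(id57) recv 99: fwd; pos0(id32) recv 57: fwd
Round 4: pos5(id29) recv 99: fwd; pos1(id99) recv 57: drop
Round 5: pos6(id55) recv 99: fwd
Round 6: pos0(id32) recv 99: fwd
Round 7: pos1(id99) recv 99: ELECTED
Message ID 57 originates at pos 4; dropped at pos 1 in round 4

Answer: 4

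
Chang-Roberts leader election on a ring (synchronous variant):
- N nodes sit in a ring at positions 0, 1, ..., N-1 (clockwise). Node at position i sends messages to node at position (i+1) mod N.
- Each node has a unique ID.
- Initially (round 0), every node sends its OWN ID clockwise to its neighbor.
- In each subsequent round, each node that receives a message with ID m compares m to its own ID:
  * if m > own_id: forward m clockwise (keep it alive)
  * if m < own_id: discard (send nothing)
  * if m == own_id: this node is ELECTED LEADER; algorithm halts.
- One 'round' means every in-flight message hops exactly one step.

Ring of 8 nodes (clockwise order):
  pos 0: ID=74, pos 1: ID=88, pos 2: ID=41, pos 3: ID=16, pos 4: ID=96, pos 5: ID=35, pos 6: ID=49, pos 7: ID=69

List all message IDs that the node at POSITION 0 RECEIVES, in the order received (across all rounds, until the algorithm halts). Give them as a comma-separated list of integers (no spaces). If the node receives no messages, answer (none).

Round 1: pos1(id88) recv 74: drop; pos2(id41) recv 88: fwd; pos3(id16) recv 41: fwd; pos4(id96) recv 16: drop; pos5(id35) recv 96: fwd; pos6(id49) recv 35: drop; pos7(id69) recv 49: drop; pos0(id74) recv 69: drop
Round 2: pos3(id16) recv 88: fwd; pos4(id96) recv 41: drop; pos6(id49) recv 96: fwd
Round 3: pos4(id96) recv 88: drop; pos7(id69) recv 96: fwd
Round 4: pos0(id74) recv 96: fwd
Round 5: pos1(id88) recv 96: fwd
Round 6: pos2(id41) recv 96: fwd
Round 7: pos3(id16) recv 96: fwd
Round 8: pos4(id96) recv 96: ELECTED

Answer: 69,96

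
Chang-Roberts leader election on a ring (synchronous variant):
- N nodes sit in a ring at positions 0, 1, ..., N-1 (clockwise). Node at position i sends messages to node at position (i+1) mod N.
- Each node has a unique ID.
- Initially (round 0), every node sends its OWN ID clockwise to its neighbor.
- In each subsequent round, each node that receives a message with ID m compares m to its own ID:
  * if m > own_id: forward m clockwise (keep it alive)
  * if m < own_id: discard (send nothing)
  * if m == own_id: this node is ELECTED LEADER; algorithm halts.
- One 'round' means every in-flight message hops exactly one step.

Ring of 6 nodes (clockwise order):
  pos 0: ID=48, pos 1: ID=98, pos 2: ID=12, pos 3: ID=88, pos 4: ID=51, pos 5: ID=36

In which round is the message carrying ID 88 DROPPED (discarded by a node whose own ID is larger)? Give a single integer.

Round 1: pos1(id98) recv 48: drop; pos2(id12) recv 98: fwd; pos3(id88) recv 12: drop; pos4(id51) recv 88: fwd; pos5(id36) recv 51: fwd; pos0(id48) recv 36: drop
Round 2: pos3(id88) recv 98: fwd; pos5(id36) recv 88: fwd; pos0(id48) recv 51: fwd
Round 3: pos4(id51) recv 98: fwd; pos0(id48) recv 88: fwd; pos1(id98) recv 51: drop
Round 4: pos5(id36) recv 98: fwd; pos1(id98) recv 88: drop
Round 5: pos0(id48) recv 98: fwd
Round 6: pos1(id98) recv 98: ELECTED
Message ID 88 originates at pos 3; dropped at pos 1 in round 4

Answer: 4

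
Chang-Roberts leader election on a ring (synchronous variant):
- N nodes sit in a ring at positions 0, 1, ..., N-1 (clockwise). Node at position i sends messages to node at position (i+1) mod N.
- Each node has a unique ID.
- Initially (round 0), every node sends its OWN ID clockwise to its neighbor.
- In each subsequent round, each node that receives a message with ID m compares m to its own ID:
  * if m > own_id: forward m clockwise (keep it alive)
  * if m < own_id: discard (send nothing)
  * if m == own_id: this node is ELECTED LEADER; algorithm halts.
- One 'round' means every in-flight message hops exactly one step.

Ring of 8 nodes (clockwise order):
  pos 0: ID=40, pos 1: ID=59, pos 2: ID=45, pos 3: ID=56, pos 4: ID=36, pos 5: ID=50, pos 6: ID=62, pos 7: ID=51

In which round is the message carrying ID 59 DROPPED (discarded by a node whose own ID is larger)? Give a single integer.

Round 1: pos1(id59) recv 40: drop; pos2(id45) recv 59: fwd; pos3(id56) recv 45: drop; pos4(id36) recv 56: fwd; pos5(id50) recv 36: drop; pos6(id62) recv 50: drop; pos7(id51) recv 62: fwd; pos0(id40) recv 51: fwd
Round 2: pos3(id56) recv 59: fwd; pos5(id50) recv 56: fwd; pos0(id40) recv 62: fwd; pos1(id59) recv 51: drop
Round 3: pos4(id36) recv 59: fwd; pos6(id62) recv 56: drop; pos1(id59) recv 62: fwd
Round 4: pos5(id50) recv 59: fwd; pos2(id45) recv 62: fwd
Round 5: pos6(id62) recv 59: drop; pos3(id56) recv 62: fwd
Round 6: pos4(id36) recv 62: fwd
Round 7: pos5(id50) recv 62: fwd
Round 8: pos6(id62) recv 62: ELECTED
Message ID 59 originates at pos 1; dropped at pos 6 in round 5

Answer: 5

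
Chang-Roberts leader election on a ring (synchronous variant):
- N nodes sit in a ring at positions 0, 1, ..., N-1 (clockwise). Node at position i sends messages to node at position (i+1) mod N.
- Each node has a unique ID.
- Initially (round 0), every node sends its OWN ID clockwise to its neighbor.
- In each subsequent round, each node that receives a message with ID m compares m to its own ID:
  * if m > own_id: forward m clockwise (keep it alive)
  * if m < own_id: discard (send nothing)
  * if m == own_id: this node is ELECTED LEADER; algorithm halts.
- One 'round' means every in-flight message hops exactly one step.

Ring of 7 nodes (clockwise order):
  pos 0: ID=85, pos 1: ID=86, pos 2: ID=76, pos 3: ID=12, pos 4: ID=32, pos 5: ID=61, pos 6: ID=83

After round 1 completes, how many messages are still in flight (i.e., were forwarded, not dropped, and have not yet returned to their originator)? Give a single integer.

Answer: 2

Derivation:
Round 1: pos1(id86) recv 85: drop; pos2(id76) recv 86: fwd; pos3(id12) recv 76: fwd; pos4(id32) recv 12: drop; pos5(id61) recv 32: drop; pos6(id83) recv 61: drop; pos0(id85) recv 83: drop
After round 1: 2 messages still in flight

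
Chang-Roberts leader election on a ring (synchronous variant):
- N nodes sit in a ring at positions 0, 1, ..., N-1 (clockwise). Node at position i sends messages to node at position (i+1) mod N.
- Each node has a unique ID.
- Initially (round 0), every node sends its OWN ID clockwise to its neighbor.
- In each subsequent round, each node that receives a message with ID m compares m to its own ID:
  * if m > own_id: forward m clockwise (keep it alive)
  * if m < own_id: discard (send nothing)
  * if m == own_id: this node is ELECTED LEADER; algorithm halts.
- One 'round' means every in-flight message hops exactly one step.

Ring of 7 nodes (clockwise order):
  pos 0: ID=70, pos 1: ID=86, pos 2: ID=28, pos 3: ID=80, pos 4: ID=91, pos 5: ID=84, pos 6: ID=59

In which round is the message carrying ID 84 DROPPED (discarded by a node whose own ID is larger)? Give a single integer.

Round 1: pos1(id86) recv 70: drop; pos2(id28) recv 86: fwd; pos3(id80) recv 28: drop; pos4(id91) recv 80: drop; pos5(id84) recv 91: fwd; pos6(id59) recv 84: fwd; pos0(id70) recv 59: drop
Round 2: pos3(id80) recv 86: fwd; pos6(id59) recv 91: fwd; pos0(id70) recv 84: fwd
Round 3: pos4(id91) recv 86: drop; pos0(id70) recv 91: fwd; pos1(id86) recv 84: drop
Round 4: pos1(id86) recv 91: fwd
Round 5: pos2(id28) recv 91: fwd
Round 6: pos3(id80) recv 91: fwd
Round 7: pos4(id91) recv 91: ELECTED
Message ID 84 originates at pos 5; dropped at pos 1 in round 3

Answer: 3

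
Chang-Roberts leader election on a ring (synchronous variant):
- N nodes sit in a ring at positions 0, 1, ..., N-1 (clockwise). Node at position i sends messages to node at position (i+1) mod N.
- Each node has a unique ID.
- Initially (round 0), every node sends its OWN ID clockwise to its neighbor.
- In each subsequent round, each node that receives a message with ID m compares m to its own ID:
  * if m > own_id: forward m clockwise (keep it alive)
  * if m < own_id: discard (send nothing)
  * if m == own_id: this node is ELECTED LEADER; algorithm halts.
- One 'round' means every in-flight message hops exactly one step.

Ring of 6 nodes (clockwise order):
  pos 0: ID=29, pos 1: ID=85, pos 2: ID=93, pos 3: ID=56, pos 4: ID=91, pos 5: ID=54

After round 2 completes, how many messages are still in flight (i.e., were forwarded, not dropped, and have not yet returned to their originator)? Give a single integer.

Round 1: pos1(id85) recv 29: drop; pos2(id93) recv 85: drop; pos3(id56) recv 93: fwd; pos4(id91) recv 56: drop; pos5(id54) recv 91: fwd; pos0(id29) recv 54: fwd
Round 2: pos4(id91) recv 93: fwd; pos0(id29) recv 91: fwd; pos1(id85) recv 54: drop
After round 2: 2 messages still in flight

Answer: 2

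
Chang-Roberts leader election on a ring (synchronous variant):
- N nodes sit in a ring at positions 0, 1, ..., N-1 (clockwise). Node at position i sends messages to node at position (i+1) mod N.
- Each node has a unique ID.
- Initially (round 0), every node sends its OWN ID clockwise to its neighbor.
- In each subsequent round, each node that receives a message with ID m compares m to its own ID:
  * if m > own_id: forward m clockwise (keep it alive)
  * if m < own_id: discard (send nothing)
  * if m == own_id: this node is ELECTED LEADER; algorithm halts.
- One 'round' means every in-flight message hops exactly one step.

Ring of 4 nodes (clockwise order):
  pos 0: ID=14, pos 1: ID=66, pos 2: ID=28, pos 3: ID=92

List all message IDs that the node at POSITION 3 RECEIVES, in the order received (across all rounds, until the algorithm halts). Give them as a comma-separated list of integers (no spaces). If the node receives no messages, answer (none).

Round 1: pos1(id66) recv 14: drop; pos2(id28) recv 66: fwd; pos3(id92) recv 28: drop; pos0(id14) recv 92: fwd
Round 2: pos3(id92) recv 66: drop; pos1(id66) recv 92: fwd
Round 3: pos2(id28) recv 92: fwd
Round 4: pos3(id92) recv 92: ELECTED

Answer: 28,66,92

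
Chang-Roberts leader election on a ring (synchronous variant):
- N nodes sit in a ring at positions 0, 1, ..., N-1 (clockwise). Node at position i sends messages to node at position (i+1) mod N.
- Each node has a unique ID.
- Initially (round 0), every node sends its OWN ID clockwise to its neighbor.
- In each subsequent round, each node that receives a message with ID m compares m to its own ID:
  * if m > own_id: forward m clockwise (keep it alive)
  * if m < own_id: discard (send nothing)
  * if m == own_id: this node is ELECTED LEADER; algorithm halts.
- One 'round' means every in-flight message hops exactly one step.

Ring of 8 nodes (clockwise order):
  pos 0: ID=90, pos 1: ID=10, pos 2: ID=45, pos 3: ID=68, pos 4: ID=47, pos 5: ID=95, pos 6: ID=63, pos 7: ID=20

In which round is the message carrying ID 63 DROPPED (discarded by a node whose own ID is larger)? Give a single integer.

Round 1: pos1(id10) recv 90: fwd; pos2(id45) recv 10: drop; pos3(id68) recv 45: drop; pos4(id47) recv 68: fwd; pos5(id95) recv 47: drop; pos6(id63) recv 95: fwd; pos7(id20) recv 63: fwd; pos0(id90) recv 20: drop
Round 2: pos2(id45) recv 90: fwd; pos5(id95) recv 68: drop; pos7(id20) recv 95: fwd; pos0(id90) recv 63: drop
Round 3: pos3(id68) recv 90: fwd; pos0(id90) recv 95: fwd
Round 4: pos4(id47) recv 90: fwd; pos1(id10) recv 95: fwd
Round 5: pos5(id95) recv 90: drop; pos2(id45) recv 95: fwd
Round 6: pos3(id68) recv 95: fwd
Round 7: pos4(id47) recv 95: fwd
Round 8: pos5(id95) recv 95: ELECTED
Message ID 63 originates at pos 6; dropped at pos 0 in round 2

Answer: 2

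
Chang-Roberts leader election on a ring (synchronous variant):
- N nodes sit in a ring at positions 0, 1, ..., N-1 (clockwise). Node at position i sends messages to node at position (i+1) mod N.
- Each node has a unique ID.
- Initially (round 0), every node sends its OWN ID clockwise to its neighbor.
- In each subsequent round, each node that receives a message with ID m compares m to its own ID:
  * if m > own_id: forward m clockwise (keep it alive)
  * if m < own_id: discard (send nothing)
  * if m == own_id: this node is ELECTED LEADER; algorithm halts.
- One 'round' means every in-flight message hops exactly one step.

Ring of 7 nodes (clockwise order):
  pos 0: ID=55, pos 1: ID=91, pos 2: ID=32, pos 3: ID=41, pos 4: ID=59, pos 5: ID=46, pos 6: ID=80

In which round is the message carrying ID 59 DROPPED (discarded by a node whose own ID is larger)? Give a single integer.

Round 1: pos1(id91) recv 55: drop; pos2(id32) recv 91: fwd; pos3(id41) recv 32: drop; pos4(id59) recv 41: drop; pos5(id46) recv 59: fwd; pos6(id80) recv 46: drop; pos0(id55) recv 80: fwd
Round 2: pos3(id41) recv 91: fwd; pos6(id80) recv 59: drop; pos1(id91) recv 80: drop
Round 3: pos4(id59) recv 91: fwd
Round 4: pos5(id46) recv 91: fwd
Round 5: pos6(id80) recv 91: fwd
Round 6: pos0(id55) recv 91: fwd
Round 7: pos1(id91) recv 91: ELECTED
Message ID 59 originates at pos 4; dropped at pos 6 in round 2

Answer: 2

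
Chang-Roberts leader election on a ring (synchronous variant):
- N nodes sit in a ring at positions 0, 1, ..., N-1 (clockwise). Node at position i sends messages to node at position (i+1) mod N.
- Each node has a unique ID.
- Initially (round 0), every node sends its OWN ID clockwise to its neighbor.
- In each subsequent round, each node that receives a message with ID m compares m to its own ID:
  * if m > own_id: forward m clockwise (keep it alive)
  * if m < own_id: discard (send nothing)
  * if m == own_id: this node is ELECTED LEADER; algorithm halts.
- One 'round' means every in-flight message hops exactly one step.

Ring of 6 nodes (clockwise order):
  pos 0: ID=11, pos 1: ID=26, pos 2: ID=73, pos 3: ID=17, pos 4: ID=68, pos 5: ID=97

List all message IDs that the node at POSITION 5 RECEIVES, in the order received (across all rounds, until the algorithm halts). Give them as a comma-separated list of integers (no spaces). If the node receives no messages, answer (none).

Round 1: pos1(id26) recv 11: drop; pos2(id73) recv 26: drop; pos3(id17) recv 73: fwd; pos4(id68) recv 17: drop; pos5(id97) recv 68: drop; pos0(id11) recv 97: fwd
Round 2: pos4(id68) recv 73: fwd; pos1(id26) recv 97: fwd
Round 3: pos5(id97) recv 73: drop; pos2(id73) recv 97: fwd
Round 4: pos3(id17) recv 97: fwd
Round 5: pos4(id68) recv 97: fwd
Round 6: pos5(id97) recv 97: ELECTED

Answer: 68,73,97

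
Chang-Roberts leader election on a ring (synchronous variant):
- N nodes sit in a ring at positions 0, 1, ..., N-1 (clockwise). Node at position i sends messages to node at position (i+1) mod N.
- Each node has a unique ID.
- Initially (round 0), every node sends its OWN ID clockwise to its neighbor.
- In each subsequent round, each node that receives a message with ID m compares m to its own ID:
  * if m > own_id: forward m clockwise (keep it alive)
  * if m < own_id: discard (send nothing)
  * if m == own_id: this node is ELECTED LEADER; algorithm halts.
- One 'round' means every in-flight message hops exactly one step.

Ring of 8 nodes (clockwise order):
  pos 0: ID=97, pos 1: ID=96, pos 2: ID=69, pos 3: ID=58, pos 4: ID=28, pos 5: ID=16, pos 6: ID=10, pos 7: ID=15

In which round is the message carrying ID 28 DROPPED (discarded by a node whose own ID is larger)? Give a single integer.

Round 1: pos1(id96) recv 97: fwd; pos2(id69) recv 96: fwd; pos3(id58) recv 69: fwd; pos4(id28) recv 58: fwd; pos5(id16) recv 28: fwd; pos6(id10) recv 16: fwd; pos7(id15) recv 10: drop; pos0(id97) recv 15: drop
Round 2: pos2(id69) recv 97: fwd; pos3(id58) recv 96: fwd; pos4(id28) recv 69: fwd; pos5(id16) recv 58: fwd; pos6(id10) recv 28: fwd; pos7(id15) recv 16: fwd
Round 3: pos3(id58) recv 97: fwd; pos4(id28) recv 96: fwd; pos5(id16) recv 69: fwd; pos6(id10) recv 58: fwd; pos7(id15) recv 28: fwd; pos0(id97) recv 16: drop
Round 4: pos4(id28) recv 97: fwd; pos5(id16) recv 96: fwd; pos6(id10) recv 69: fwd; pos7(id15) recv 58: fwd; pos0(id97) recv 28: drop
Round 5: pos5(id16) recv 97: fwd; pos6(id10) recv 96: fwd; pos7(id15) recv 69: fwd; pos0(id97) recv 58: drop
Round 6: pos6(id10) recv 97: fwd; pos7(id15) recv 96: fwd; pos0(id97) recv 69: drop
Round 7: pos7(id15) recv 97: fwd; pos0(id97) recv 96: drop
Round 8: pos0(id97) recv 97: ELECTED
Message ID 28 originates at pos 4; dropped at pos 0 in round 4

Answer: 4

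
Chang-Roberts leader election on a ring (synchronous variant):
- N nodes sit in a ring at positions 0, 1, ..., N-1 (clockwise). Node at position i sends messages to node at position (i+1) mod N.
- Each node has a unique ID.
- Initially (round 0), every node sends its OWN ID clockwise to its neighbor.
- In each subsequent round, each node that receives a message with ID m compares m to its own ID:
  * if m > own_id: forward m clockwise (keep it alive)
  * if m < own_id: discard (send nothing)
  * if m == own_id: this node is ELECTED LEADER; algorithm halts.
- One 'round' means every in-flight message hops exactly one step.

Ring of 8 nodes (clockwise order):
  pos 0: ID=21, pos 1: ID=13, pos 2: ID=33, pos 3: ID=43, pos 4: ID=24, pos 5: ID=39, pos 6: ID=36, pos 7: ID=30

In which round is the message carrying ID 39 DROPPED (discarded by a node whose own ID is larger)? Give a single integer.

Answer: 6

Derivation:
Round 1: pos1(id13) recv 21: fwd; pos2(id33) recv 13: drop; pos3(id43) recv 33: drop; pos4(id24) recv 43: fwd; pos5(id39) recv 24: drop; pos6(id36) recv 39: fwd; pos7(id30) recv 36: fwd; pos0(id21) recv 30: fwd
Round 2: pos2(id33) recv 21: drop; pos5(id39) recv 43: fwd; pos7(id30) recv 39: fwd; pos0(id21) recv 36: fwd; pos1(id13) recv 30: fwd
Round 3: pos6(id36) recv 43: fwd; pos0(id21) recv 39: fwd; pos1(id13) recv 36: fwd; pos2(id33) recv 30: drop
Round 4: pos7(id30) recv 43: fwd; pos1(id13) recv 39: fwd; pos2(id33) recv 36: fwd
Round 5: pos0(id21) recv 43: fwd; pos2(id33) recv 39: fwd; pos3(id43) recv 36: drop
Round 6: pos1(id13) recv 43: fwd; pos3(id43) recv 39: drop
Round 7: pos2(id33) recv 43: fwd
Round 8: pos3(id43) recv 43: ELECTED
Message ID 39 originates at pos 5; dropped at pos 3 in round 6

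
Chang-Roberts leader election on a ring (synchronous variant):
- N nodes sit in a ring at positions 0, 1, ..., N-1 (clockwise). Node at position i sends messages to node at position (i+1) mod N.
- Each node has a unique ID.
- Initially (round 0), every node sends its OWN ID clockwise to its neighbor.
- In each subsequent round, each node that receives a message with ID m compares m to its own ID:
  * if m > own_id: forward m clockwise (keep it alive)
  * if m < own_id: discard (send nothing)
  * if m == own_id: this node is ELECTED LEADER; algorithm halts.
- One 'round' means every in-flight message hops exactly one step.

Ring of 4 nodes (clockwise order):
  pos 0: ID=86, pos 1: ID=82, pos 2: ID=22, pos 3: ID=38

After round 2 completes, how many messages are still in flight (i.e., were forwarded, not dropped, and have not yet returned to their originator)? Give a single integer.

Answer: 2

Derivation:
Round 1: pos1(id82) recv 86: fwd; pos2(id22) recv 82: fwd; pos3(id38) recv 22: drop; pos0(id86) recv 38: drop
Round 2: pos2(id22) recv 86: fwd; pos3(id38) recv 82: fwd
After round 2: 2 messages still in flight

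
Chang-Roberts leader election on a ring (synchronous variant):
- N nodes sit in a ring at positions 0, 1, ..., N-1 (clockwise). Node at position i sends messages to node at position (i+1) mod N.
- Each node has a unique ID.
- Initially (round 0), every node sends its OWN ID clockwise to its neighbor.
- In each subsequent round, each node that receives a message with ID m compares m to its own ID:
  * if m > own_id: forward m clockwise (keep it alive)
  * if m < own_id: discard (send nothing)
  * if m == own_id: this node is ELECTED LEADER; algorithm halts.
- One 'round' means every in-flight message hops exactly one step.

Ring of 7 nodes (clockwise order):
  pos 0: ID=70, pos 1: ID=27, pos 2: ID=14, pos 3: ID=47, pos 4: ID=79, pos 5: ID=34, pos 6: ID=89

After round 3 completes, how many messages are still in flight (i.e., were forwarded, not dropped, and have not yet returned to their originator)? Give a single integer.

Answer: 2

Derivation:
Round 1: pos1(id27) recv 70: fwd; pos2(id14) recv 27: fwd; pos3(id47) recv 14: drop; pos4(id79) recv 47: drop; pos5(id34) recv 79: fwd; pos6(id89) recv 34: drop; pos0(id70) recv 89: fwd
Round 2: pos2(id14) recv 70: fwd; pos3(id47) recv 27: drop; pos6(id89) recv 79: drop; pos1(id27) recv 89: fwd
Round 3: pos3(id47) recv 70: fwd; pos2(id14) recv 89: fwd
After round 3: 2 messages still in flight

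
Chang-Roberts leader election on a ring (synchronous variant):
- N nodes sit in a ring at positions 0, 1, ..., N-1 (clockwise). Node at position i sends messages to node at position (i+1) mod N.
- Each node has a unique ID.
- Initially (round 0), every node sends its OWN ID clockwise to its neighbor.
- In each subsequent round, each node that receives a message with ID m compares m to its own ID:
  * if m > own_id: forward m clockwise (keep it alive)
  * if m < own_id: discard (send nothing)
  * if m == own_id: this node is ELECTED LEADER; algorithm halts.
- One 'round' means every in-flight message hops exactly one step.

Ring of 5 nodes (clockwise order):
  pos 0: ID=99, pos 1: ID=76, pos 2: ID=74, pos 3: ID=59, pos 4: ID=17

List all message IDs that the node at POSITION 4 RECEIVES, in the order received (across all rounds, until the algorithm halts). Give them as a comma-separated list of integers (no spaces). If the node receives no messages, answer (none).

Round 1: pos1(id76) recv 99: fwd; pos2(id74) recv 76: fwd; pos3(id59) recv 74: fwd; pos4(id17) recv 59: fwd; pos0(id99) recv 17: drop
Round 2: pos2(id74) recv 99: fwd; pos3(id59) recv 76: fwd; pos4(id17) recv 74: fwd; pos0(id99) recv 59: drop
Round 3: pos3(id59) recv 99: fwd; pos4(id17) recv 76: fwd; pos0(id99) recv 74: drop
Round 4: pos4(id17) recv 99: fwd; pos0(id99) recv 76: drop
Round 5: pos0(id99) recv 99: ELECTED

Answer: 59,74,76,99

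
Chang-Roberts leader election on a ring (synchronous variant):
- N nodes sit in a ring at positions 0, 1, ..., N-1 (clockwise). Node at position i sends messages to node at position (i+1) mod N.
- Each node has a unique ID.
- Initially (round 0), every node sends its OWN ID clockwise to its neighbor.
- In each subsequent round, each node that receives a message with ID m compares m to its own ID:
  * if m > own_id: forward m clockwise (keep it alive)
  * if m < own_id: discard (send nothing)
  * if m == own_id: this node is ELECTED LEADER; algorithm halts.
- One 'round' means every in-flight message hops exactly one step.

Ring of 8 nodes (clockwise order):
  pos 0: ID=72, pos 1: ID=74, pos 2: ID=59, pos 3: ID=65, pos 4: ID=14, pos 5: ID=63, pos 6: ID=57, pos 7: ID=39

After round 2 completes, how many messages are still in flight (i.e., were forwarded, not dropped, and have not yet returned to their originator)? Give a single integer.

Round 1: pos1(id74) recv 72: drop; pos2(id59) recv 74: fwd; pos3(id65) recv 59: drop; pos4(id14) recv 65: fwd; pos5(id63) recv 14: drop; pos6(id57) recv 63: fwd; pos7(id39) recv 57: fwd; pos0(id72) recv 39: drop
Round 2: pos3(id65) recv 74: fwd; pos5(id63) recv 65: fwd; pos7(id39) recv 63: fwd; pos0(id72) recv 57: drop
After round 2: 3 messages still in flight

Answer: 3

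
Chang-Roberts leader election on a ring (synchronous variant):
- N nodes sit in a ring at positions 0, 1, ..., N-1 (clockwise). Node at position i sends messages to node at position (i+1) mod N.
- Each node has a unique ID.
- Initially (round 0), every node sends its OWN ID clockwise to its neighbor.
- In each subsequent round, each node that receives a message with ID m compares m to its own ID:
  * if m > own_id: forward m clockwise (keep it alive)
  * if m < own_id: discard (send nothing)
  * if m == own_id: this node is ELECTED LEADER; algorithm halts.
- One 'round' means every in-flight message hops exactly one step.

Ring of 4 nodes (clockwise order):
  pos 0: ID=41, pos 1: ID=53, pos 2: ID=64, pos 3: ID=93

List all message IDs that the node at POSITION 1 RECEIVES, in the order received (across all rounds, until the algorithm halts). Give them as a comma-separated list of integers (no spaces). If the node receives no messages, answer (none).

Round 1: pos1(id53) recv 41: drop; pos2(id64) recv 53: drop; pos3(id93) recv 64: drop; pos0(id41) recv 93: fwd
Round 2: pos1(id53) recv 93: fwd
Round 3: pos2(id64) recv 93: fwd
Round 4: pos3(id93) recv 93: ELECTED

Answer: 41,93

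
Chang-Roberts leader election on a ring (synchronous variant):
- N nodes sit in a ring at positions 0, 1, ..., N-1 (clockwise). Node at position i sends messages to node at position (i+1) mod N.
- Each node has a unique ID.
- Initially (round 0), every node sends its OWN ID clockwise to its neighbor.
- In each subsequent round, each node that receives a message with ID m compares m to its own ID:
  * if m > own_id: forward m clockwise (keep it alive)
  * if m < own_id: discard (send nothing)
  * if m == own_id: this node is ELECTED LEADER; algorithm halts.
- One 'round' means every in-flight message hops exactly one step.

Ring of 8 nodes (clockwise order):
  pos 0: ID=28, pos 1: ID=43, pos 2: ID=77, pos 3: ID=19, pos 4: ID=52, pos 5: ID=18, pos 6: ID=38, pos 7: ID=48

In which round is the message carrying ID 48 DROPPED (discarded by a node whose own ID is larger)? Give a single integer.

Round 1: pos1(id43) recv 28: drop; pos2(id77) recv 43: drop; pos3(id19) recv 77: fwd; pos4(id52) recv 19: drop; pos5(id18) recv 52: fwd; pos6(id38) recv 18: drop; pos7(id48) recv 38: drop; pos0(id28) recv 48: fwd
Round 2: pos4(id52) recv 77: fwd; pos6(id38) recv 52: fwd; pos1(id43) recv 48: fwd
Round 3: pos5(id18) recv 77: fwd; pos7(id48) recv 52: fwd; pos2(id77) recv 48: drop
Round 4: pos6(id38) recv 77: fwd; pos0(id28) recv 52: fwd
Round 5: pos7(id48) recv 77: fwd; pos1(id43) recv 52: fwd
Round 6: pos0(id28) recv 77: fwd; pos2(id77) recv 52: drop
Round 7: pos1(id43) recv 77: fwd
Round 8: pos2(id77) recv 77: ELECTED
Message ID 48 originates at pos 7; dropped at pos 2 in round 3

Answer: 3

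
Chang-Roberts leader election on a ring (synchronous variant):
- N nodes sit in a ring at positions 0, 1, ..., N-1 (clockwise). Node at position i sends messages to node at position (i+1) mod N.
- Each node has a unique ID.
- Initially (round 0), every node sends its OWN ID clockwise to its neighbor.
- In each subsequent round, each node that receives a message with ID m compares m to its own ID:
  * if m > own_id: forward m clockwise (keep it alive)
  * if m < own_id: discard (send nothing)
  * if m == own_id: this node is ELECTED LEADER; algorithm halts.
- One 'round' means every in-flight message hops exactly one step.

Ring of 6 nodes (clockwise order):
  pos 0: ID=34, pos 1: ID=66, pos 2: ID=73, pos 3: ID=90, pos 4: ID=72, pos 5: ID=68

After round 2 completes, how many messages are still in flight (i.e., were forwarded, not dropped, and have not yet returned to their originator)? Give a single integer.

Round 1: pos1(id66) recv 34: drop; pos2(id73) recv 66: drop; pos3(id90) recv 73: drop; pos4(id72) recv 90: fwd; pos5(id68) recv 72: fwd; pos0(id34) recv 68: fwd
Round 2: pos5(id68) recv 90: fwd; pos0(id34) recv 72: fwd; pos1(id66) recv 68: fwd
After round 2: 3 messages still in flight

Answer: 3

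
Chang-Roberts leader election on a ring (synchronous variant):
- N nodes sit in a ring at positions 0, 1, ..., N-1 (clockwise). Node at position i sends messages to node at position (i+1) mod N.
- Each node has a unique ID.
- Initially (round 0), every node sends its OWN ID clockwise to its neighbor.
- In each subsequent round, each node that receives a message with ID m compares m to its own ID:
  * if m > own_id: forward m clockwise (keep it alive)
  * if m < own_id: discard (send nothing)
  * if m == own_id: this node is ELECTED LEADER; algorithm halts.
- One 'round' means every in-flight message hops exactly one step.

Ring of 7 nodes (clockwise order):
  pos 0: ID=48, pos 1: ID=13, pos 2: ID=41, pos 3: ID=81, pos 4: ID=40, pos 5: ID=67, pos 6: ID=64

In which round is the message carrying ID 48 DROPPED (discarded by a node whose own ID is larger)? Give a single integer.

Answer: 3

Derivation:
Round 1: pos1(id13) recv 48: fwd; pos2(id41) recv 13: drop; pos3(id81) recv 41: drop; pos4(id40) recv 81: fwd; pos5(id67) recv 40: drop; pos6(id64) recv 67: fwd; pos0(id48) recv 64: fwd
Round 2: pos2(id41) recv 48: fwd; pos5(id67) recv 81: fwd; pos0(id48) recv 67: fwd; pos1(id13) recv 64: fwd
Round 3: pos3(id81) recv 48: drop; pos6(id64) recv 81: fwd; pos1(id13) recv 67: fwd; pos2(id41) recv 64: fwd
Round 4: pos0(id48) recv 81: fwd; pos2(id41) recv 67: fwd; pos3(id81) recv 64: drop
Round 5: pos1(id13) recv 81: fwd; pos3(id81) recv 67: drop
Round 6: pos2(id41) recv 81: fwd
Round 7: pos3(id81) recv 81: ELECTED
Message ID 48 originates at pos 0; dropped at pos 3 in round 3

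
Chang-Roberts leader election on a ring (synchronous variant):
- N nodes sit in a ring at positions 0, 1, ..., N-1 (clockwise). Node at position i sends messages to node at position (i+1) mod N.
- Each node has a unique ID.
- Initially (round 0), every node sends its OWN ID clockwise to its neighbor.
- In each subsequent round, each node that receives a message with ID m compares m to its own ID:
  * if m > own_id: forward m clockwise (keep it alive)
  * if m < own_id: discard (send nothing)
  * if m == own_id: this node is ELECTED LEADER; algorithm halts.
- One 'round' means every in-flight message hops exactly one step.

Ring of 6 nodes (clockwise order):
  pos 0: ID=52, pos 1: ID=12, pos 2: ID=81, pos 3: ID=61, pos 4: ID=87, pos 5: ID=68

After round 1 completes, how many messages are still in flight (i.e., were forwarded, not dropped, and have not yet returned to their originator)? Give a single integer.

Answer: 4

Derivation:
Round 1: pos1(id12) recv 52: fwd; pos2(id81) recv 12: drop; pos3(id61) recv 81: fwd; pos4(id87) recv 61: drop; pos5(id68) recv 87: fwd; pos0(id52) recv 68: fwd
After round 1: 4 messages still in flight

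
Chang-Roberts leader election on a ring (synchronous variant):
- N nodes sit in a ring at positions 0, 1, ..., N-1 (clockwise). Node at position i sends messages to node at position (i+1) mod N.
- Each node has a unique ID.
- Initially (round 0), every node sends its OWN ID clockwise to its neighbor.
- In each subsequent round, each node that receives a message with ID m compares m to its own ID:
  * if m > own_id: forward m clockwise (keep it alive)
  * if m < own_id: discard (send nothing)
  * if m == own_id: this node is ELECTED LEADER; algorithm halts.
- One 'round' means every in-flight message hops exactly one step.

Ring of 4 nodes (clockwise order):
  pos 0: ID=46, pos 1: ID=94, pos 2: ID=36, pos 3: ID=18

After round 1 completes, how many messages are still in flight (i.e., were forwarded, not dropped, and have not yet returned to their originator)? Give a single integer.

Round 1: pos1(id94) recv 46: drop; pos2(id36) recv 94: fwd; pos3(id18) recv 36: fwd; pos0(id46) recv 18: drop
After round 1: 2 messages still in flight

Answer: 2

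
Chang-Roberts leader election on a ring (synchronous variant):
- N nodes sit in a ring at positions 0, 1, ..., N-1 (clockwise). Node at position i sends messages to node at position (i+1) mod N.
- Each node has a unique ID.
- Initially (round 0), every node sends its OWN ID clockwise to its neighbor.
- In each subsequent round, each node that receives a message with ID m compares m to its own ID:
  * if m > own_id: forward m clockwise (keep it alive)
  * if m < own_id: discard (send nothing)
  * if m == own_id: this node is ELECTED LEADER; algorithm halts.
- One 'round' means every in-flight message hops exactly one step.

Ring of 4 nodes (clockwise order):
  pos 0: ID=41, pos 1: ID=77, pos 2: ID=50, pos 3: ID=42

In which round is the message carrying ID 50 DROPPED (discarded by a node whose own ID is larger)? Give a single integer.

Round 1: pos1(id77) recv 41: drop; pos2(id50) recv 77: fwd; pos3(id42) recv 50: fwd; pos0(id41) recv 42: fwd
Round 2: pos3(id42) recv 77: fwd; pos0(id41) recv 50: fwd; pos1(id77) recv 42: drop
Round 3: pos0(id41) recv 77: fwd; pos1(id77) recv 50: drop
Round 4: pos1(id77) recv 77: ELECTED
Message ID 50 originates at pos 2; dropped at pos 1 in round 3

Answer: 3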